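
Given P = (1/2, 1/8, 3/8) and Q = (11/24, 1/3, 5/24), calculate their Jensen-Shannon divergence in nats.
0.0371 nats

Jensen-Shannon divergence is:
JSD(P||Q) = 0.5 × D_KL(P||M) + 0.5 × D_KL(Q||M)
where M = 0.5 × (P + Q) is the mixture distribution.

M = 0.5 × (1/2, 1/8, 3/8) + 0.5 × (11/24, 1/3, 5/24) = (0.479167, 0.229167, 7/24)

D_KL(P||M) = 0.0398 nats
D_KL(Q||M) = 0.0344 nats

JSD(P||Q) = 0.5 × 0.0398 + 0.5 × 0.0344 = 0.0371 nats

Unlike KL divergence, JSD is symmetric and bounded: 0 ≤ JSD ≤ log(2).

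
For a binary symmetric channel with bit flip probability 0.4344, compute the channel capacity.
0.0125 bits

For a binary symmetric channel (BSC) with error probability p:
Capacity C = 1 - H(p) bits per symbol

where H(p) = -p log₂(p) - (1-p) log₂(1-p) is the binary entropy function.

H(0.4344) = 0.9875 bits
C = 1 - 0.9875 = 0.0125 bits per symbol

This means we can reliably transmit up to 0.0125 bits of information per channel use.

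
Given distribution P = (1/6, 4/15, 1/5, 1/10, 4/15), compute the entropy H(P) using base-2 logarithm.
2.2444 bits

Shannon entropy is H(X) = -Σ p(x) log p(x).

For P = (1/6, 4/15, 1/5, 1/10, 4/15):
H = -1/6 × log_2(1/6) -4/15 × log_2(4/15) -1/5 × log_2(1/5) -1/10 × log_2(1/10) -4/15 × log_2(4/15)
H = 2.2444 bits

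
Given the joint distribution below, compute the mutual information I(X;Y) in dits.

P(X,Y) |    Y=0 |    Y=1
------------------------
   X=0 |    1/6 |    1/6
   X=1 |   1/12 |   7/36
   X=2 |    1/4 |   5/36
0.0169 dits

Mutual information: I(X;Y) = H(X) + H(Y) - H(X,Y)

Marginals:
P(X) = (1/3, 5/18, 7/18), H(X) = 0.4731 dits
P(Y) = (1/2, 1/2), H(Y) = 0.3010 dits

Joint entropy: H(X,Y) = 0.7572 dits

I(X;Y) = 0.4731 + 0.3010 - 0.7572 = 0.0169 dits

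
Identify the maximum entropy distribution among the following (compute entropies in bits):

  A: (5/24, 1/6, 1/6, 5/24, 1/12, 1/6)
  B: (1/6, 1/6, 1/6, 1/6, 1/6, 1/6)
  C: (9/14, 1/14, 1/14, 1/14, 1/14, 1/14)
B

For a discrete distribution over n outcomes, entropy is maximized by the uniform distribution.

Computing entropies:
H(A) = 2.5342 bits
H(B) = 2.5850 bits
H(C) = 1.7695 bits

The uniform distribution (where all probabilities equal 1/6) achieves the maximum entropy of log_2(6) = 2.5850 bits.

Distribution B has the highest entropy.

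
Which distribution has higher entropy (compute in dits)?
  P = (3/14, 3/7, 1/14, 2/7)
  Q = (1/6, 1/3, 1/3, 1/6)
Q

Computing entropies in dits:
H(P) = 0.5384
H(Q) = 0.5775

Distribution Q has higher entropy.

Intuition: The distribution closer to uniform (more spread out) has higher entropy.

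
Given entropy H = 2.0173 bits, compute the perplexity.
4.0483

Perplexity is 2^H (or exp(H) for natural log).

H = 2.0173 bits
Perplexity = 2^2.0173 = 4.0483

Interpretation: The model's uncertainty is equivalent to choosing uniformly among 4.0 options.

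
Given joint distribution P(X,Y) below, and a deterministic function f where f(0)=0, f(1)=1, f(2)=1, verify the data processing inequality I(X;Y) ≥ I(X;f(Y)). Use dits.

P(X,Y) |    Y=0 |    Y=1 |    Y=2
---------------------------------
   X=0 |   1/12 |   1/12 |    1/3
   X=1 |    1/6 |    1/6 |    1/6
I(X;Y) = 0.0246, I(X;f(Y)) = 0.0082, inequality holds: 0.0246 ≥ 0.0082

Data Processing Inequality: For any Markov chain X → Y → Z, we have I(X;Y) ≥ I(X;Z).

Here Z = f(Y) is a deterministic function of Y, forming X → Y → Z.

Original I(X;Y) = 0.0246 dits

After applying f:
P(X,Z) where Z=f(Y):
- P(X,Z=0) = P(X,Y=0)
- P(X,Z=1) = P(X,Y=1) + P(X,Y=2)

I(X;Z) = I(X;f(Y)) = 0.0082 dits

Verification: 0.0246 ≥ 0.0082 ✓

Information cannot be created by processing; the function f can only lose information about X.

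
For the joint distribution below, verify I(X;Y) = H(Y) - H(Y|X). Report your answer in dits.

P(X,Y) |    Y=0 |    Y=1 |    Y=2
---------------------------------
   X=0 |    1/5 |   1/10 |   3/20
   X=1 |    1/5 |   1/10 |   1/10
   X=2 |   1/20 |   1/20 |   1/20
I(X;Y) = 0.0039 dits

Mutual information has multiple equivalent forms:
- I(X;Y) = H(X) - H(X|Y)
- I(X;Y) = H(Y) - H(Y|X)
- I(X;Y) = H(X) + H(Y) - H(X,Y)

Computing all quantities:
H(X) = 0.4388, H(Y) = 0.4634, H(X,Y) = 0.8983
H(X|Y) = 0.4349, H(Y|X) = 0.4595

Verification:
H(X) - H(X|Y) = 0.4388 - 0.4349 = 0.0039
H(Y) - H(Y|X) = 0.4634 - 0.4595 = 0.0039
H(X) + H(Y) - H(X,Y) = 0.4388 + 0.4634 - 0.8983 = 0.0039

All forms give I(X;Y) = 0.0039 dits. ✓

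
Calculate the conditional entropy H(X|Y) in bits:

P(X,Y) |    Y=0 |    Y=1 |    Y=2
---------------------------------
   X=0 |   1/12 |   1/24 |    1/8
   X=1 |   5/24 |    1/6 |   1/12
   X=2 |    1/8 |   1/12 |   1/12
1.4751 bits

Using the chain rule: H(X|Y) = H(X,Y) - H(Y)

First, compute H(X,Y) = 3.0383 bits

Marginal P(Y) = (5/12, 7/24, 7/24)
H(Y) = 1.5632 bits

H(X|Y) = H(X,Y) - H(Y) = 3.0383 - 1.5632 = 1.4751 bits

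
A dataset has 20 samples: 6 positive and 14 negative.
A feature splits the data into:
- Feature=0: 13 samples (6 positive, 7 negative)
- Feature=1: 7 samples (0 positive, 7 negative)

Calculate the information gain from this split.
0.2341 bits

Information Gain = H(Y) - H(Y|Feature)

Before split:
P(positive) = 6/20 = 0.3000
H(Y) = 0.8813 bits

After split:
Feature=0: H = 0.9957 bits (weight = 13/20)
Feature=1: H = 0.0000 bits (weight = 7/20)
H(Y|Feature) = (13/20)×0.9957 + (7/20)×0.0000 = 0.6472 bits

Information Gain = 0.8813 - 0.6472 = 0.2341 bits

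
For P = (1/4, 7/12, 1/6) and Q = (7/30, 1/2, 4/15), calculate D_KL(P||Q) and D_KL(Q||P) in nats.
D_KL(P||Q) = 0.0288, D_KL(Q||P) = 0.0322

KL divergence is not symmetric: D_KL(P||Q) ≠ D_KL(Q||P) in general.

D_KL(P||Q) = 0.0288 nats
D_KL(Q||P) = 0.0322 nats

No, they are not equal!

This asymmetry is why KL divergence is not a true distance metric.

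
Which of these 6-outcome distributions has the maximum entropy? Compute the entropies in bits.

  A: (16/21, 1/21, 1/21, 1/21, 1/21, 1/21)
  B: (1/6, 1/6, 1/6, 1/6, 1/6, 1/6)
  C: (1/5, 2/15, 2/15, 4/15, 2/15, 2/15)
B

For a discrete distribution over n outcomes, entropy is maximized by the uniform distribution.

Computing entropies:
H(A) = 1.3447 bits
H(B) = 2.5850 bits
H(C) = 2.5232 bits

The uniform distribution (where all probabilities equal 1/6) achieves the maximum entropy of log_2(6) = 2.5850 bits.

Distribution B has the highest entropy.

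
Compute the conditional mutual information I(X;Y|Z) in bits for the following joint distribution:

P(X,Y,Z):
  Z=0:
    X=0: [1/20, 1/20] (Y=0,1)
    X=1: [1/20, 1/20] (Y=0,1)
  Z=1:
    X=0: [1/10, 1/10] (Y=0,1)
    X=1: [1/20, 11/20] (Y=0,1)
0.1087 bits

Conditional mutual information: I(X;Y|Z) = H(X|Z) + H(Y|Z) - H(X,Y|Z)

H(Z) = 0.7219
H(X,Z) = 1.5710 → H(X|Z) = 0.8490
H(Y,Z) = 1.4789 → H(Y|Z) = 0.7570
H(X,Y,Z) = 2.2192 → H(X,Y|Z) = 1.4973

I(X;Y|Z) = 0.8490 + 0.7570 - 1.4973 = 0.1087 bits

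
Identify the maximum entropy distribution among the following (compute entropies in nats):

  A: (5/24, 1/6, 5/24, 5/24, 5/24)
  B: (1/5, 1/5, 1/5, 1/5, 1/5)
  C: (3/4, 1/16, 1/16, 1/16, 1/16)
B

For a discrete distribution over n outcomes, entropy is maximized by the uniform distribution.

Computing entropies:
H(A) = 1.6058 nats
H(B) = 1.6094 nats
H(C) = 0.9089 nats

The uniform distribution (where all probabilities equal 1/5) achieves the maximum entropy of log_e(5) = 1.6094 nats.

Distribution B has the highest entropy.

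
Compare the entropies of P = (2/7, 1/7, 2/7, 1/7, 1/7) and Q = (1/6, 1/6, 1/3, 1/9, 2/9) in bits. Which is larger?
P

Computing entropies in bits:
H(P) = 2.2359
H(Q) = 2.2244

Distribution P has higher entropy.

Intuition: The distribution closer to uniform (more spread out) has higher entropy.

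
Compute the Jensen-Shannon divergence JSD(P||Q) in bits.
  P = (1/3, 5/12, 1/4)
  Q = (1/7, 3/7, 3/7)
0.0455 bits

Jensen-Shannon divergence is:
JSD(P||Q) = 0.5 × D_KL(P||M) + 0.5 × D_KL(Q||M)
where M = 0.5 × (P + Q) is the mixture distribution.

M = 0.5 × (1/3, 5/12, 1/4) + 0.5 × (1/7, 3/7, 3/7) = (5/21, 0.422619, 0.339286)

D_KL(P||M) = 0.0431 bits
D_KL(Q||M) = 0.0478 bits

JSD(P||Q) = 0.5 × 0.0431 + 0.5 × 0.0478 = 0.0455 bits

Unlike KL divergence, JSD is symmetric and bounded: 0 ≤ JSD ≤ log(2).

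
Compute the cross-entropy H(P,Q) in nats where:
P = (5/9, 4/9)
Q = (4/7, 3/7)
0.6875 nats

Cross-entropy: H(P,Q) = -Σ p(x) log q(x)

Alternatively: H(P,Q) = H(P) + D_KL(P||Q)
H(P) = 0.6870 nats
D_KL(P||Q) = 0.0005 nats

H(P,Q) = 0.6870 + 0.0005 = 0.6875 nats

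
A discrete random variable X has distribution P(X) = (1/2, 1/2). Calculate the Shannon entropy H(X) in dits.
0.3010 dits

Shannon entropy is H(X) = -Σ p(x) log p(x).

For P = (1/2, 1/2):
H = -1/2 × log_10(1/2) -1/2 × log_10(1/2)
H = 0.3010 dits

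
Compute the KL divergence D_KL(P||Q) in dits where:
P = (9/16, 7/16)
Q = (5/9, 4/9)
0.0000 dits

KL divergence: D_KL(P||Q) = Σ p(x) log(p(x)/q(x))

Computing term by term:
  x=0: 9/16 × log_10[(9/16)/(5/9)] = 9/16 × 0.0054 = 0.0030
  x=1: 7/16 × log_10[(7/16)/(4/9)] = 7/16 × -0.0068 = -0.0030

D_KL(P||Q) = 0.0000 dits

Note: KL divergence is always non-negative and equals 0 iff P = Q.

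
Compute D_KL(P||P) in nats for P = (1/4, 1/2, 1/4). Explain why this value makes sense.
0.0000 nats

KL divergence satisfies the Gibbs inequality: D_KL(P||Q) ≥ 0 for all distributions P, Q.

D_KL(P||Q) = Σ p(x) log(p(x)/q(x))
Each term is p(x) × log_e(p(x)/p(x)) = p(x) × log_e(1) = 0, so the sum is 0.
D_KL(P||Q) = 0.0000 nats

When P = Q, the KL divergence is exactly 0, as there is no 'divergence' between identical distributions.

This non-negativity is a fundamental property: relative entropy cannot be negative because it measures how different Q is from P.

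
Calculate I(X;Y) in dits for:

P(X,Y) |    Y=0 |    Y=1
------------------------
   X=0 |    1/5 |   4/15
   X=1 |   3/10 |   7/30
0.0039 dits

Mutual information: I(X;Y) = H(X) + H(Y) - H(X,Y)

Marginals:
P(X) = (7/15, 8/15), H(X) = 0.3001 dits
P(Y) = (1/2, 1/2), H(Y) = 0.3010 dits

Joint entropy: H(X,Y) = 0.5972 dits

I(X;Y) = 0.3001 + 0.3010 - 0.5972 = 0.0039 dits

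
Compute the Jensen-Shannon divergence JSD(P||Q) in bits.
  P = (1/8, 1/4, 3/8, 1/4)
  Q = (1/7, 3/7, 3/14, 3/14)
0.0346 bits

Jensen-Shannon divergence is:
JSD(P||Q) = 0.5 × D_KL(P||M) + 0.5 × D_KL(Q||M)
where M = 0.5 × (P + Q) is the mixture distribution.

M = 0.5 × (1/8, 1/4, 3/8, 1/4) + 0.5 × (1/7, 3/7, 3/14, 3/14) = (0.133929, 0.339286, 0.294643, 0.232143)

D_KL(P||M) = 0.0346 bits
D_KL(Q||M) = 0.0346 bits

JSD(P||Q) = 0.5 × 0.0346 + 0.5 × 0.0346 = 0.0346 bits

Unlike KL divergence, JSD is symmetric and bounded: 0 ≤ JSD ≤ log(2).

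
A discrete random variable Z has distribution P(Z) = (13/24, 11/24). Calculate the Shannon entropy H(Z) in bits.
0.9950 bits

Shannon entropy is H(X) = -Σ p(x) log p(x).

For P = (13/24, 11/24):
H = -13/24 × log_2(13/24) -11/24 × log_2(11/24)
H = 0.9950 bits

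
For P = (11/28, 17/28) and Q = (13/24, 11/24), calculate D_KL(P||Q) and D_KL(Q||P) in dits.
D_KL(P||Q) = 0.0193, D_KL(Q||P) = 0.0196

KL divergence is not symmetric: D_KL(P||Q) ≠ D_KL(Q||P) in general.

D_KL(P||Q) = 0.0193 dits
D_KL(Q||P) = 0.0196 dits

No, they are not equal!

This asymmetry is why KL divergence is not a true distance metric.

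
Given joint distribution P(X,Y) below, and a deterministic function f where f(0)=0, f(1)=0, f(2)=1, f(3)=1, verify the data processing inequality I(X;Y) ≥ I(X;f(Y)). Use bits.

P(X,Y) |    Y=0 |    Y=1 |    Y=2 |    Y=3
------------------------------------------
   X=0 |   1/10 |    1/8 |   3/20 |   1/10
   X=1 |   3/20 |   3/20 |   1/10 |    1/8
I(X;Y) = 0.0164, I(X;f(Y)) = 0.0069, inequality holds: 0.0164 ≥ 0.0069

Data Processing Inequality: For any Markov chain X → Y → Z, we have I(X;Y) ≥ I(X;Z).

Here Z = f(Y) is a deterministic function of Y, forming X → Y → Z.

Original I(X;Y) = 0.0164 bits

After applying f:
P(X,Z) where Z=f(Y):
- P(X,Z=0) = P(X,Y=0) + P(X,Y=1)
- P(X,Z=1) = P(X,Y=2) + P(X,Y=3)

I(X;Z) = I(X;f(Y)) = 0.0069 bits

Verification: 0.0164 ≥ 0.0069 ✓

Information cannot be created by processing; the function f can only lose information about X.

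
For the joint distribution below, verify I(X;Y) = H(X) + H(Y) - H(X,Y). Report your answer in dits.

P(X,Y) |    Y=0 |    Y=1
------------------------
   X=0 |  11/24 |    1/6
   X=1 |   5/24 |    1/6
I(X;Y) = 0.0071 dits

Mutual information has multiple equivalent forms:
- I(X;Y) = H(X) - H(X|Y)
- I(X;Y) = H(Y) - H(Y|X)
- I(X;Y) = H(X) + H(Y) - H(X,Y)

Computing all quantities:
H(X) = 0.2873, H(Y) = 0.2764, H(X,Y) = 0.5566
H(X|Y) = 0.2802, H(Y|X) = 0.2693

Verification:
H(X) - H(X|Y) = 0.2873 - 0.2802 = 0.0071
H(Y) - H(Y|X) = 0.2764 - 0.2693 = 0.0071
H(X) + H(Y) - H(X,Y) = 0.2873 + 0.2764 - 0.5566 = 0.0071

All forms give I(X;Y) = 0.0071 dits. ✓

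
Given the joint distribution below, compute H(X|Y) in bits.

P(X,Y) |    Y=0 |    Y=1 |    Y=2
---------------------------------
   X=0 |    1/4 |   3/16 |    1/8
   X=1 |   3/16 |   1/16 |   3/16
0.9373 bits

Using the chain rule: H(X|Y) = H(X,Y) - H(Y)

First, compute H(X,Y) = 2.4835 bits

Marginal P(Y) = (7/16, 1/4, 5/16)
H(Y) = 1.5462 bits

H(X|Y) = H(X,Y) - H(Y) = 2.4835 - 1.5462 = 0.9373 bits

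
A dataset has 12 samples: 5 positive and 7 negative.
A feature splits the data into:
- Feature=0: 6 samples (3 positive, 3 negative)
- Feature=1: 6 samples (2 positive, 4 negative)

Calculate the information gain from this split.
0.0207 bits

Information Gain = H(Y) - H(Y|Feature)

Before split:
P(positive) = 5/12 = 0.4167
H(Y) = 0.9799 bits

After split:
Feature=0: H = 1.0000 bits (weight = 6/12)
Feature=1: H = 0.9183 bits (weight = 6/12)
H(Y|Feature) = (6/12)×1.0000 + (6/12)×0.9183 = 0.9591 bits

Information Gain = 0.9799 - 0.9591 = 0.0207 bits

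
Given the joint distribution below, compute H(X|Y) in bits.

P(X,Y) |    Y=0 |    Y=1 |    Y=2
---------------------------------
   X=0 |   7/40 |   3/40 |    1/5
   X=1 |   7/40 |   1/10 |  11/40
0.9888 bits

Using the chain rule: H(X|Y) = H(X,Y) - H(Y)

First, compute H(X,Y) = 2.4691 bits

Marginal P(Y) = (7/20, 7/40, 19/40)
H(Y) = 1.4803 bits

H(X|Y) = H(X,Y) - H(Y) = 2.4691 - 1.4803 = 0.9888 bits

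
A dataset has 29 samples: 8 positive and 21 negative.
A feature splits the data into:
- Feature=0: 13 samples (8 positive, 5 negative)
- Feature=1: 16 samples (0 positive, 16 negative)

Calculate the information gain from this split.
0.4189 bits

Information Gain = H(Y) - H(Y|Feature)

Before split:
P(positive) = 8/29 = 0.2759
H(Y) = 0.8498 bits

After split:
Feature=0: H = 0.9612 bits (weight = 13/29)
Feature=1: H = 0.0000 bits (weight = 16/29)
H(Y|Feature) = (13/29)×0.9612 + (16/29)×0.0000 = 0.4309 bits

Information Gain = 0.8498 - 0.4309 = 0.4189 bits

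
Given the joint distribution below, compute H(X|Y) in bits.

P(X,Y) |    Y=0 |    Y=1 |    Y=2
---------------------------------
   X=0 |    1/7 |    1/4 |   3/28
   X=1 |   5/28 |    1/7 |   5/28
0.9628 bits

Using the chain rule: H(X|Y) = H(X,Y) - H(Y)

First, compute H(X,Y) = 2.5350 bits

Marginal P(Y) = (9/28, 11/28, 2/7)
H(Y) = 1.5722 bits

H(X|Y) = H(X,Y) - H(Y) = 2.5350 - 1.5722 = 0.9628 bits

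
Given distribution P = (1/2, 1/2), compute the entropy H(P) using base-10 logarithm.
0.3010 dits

Shannon entropy is H(X) = -Σ p(x) log p(x).

For P = (1/2, 1/2):
H = -1/2 × log_10(1/2) -1/2 × log_10(1/2)
H = 0.3010 dits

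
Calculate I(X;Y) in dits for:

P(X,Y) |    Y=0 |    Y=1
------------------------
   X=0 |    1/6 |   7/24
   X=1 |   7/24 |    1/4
0.0067 dits

Mutual information: I(X;Y) = H(X) + H(Y) - H(X,Y)

Marginals:
P(X) = (11/24, 13/24), H(X) = 0.2995 dits
P(Y) = (11/24, 13/24), H(Y) = 0.2995 dits

Joint entropy: H(X,Y) = 0.5924 dits

I(X;Y) = 0.2995 + 0.2995 - 0.5924 = 0.0067 dits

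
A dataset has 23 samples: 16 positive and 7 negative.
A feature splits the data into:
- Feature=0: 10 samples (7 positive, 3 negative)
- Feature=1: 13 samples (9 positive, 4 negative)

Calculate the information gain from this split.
0.0000 bits

Information Gain = H(Y) - H(Y|Feature)

Before split:
P(positive) = 16/23 = 0.6957
H(Y) = 0.8865 bits

After split:
Feature=0: H = 0.8813 bits (weight = 10/23)
Feature=1: H = 0.8905 bits (weight = 13/23)
H(Y|Feature) = (10/23)×0.8813 + (13/23)×0.8905 = 0.8865 bits

Information Gain = 0.8865 - 0.8865 = 0.0000 bits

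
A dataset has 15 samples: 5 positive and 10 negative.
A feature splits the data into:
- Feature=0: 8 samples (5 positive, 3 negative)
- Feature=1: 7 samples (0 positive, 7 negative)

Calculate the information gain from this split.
0.4093 bits

Information Gain = H(Y) - H(Y|Feature)

Before split:
P(positive) = 5/15 = 0.3333
H(Y) = 0.9183 bits

After split:
Feature=0: H = 0.9544 bits (weight = 8/15)
Feature=1: H = 0.0000 bits (weight = 7/15)
H(Y|Feature) = (8/15)×0.9544 + (7/15)×0.0000 = 0.5090 bits

Information Gain = 0.9183 - 0.5090 = 0.4093 bits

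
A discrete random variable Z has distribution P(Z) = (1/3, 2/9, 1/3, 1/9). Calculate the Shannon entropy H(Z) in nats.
1.3108 nats

Shannon entropy is H(X) = -Σ p(x) log p(x).

For P = (1/3, 2/9, 1/3, 1/9):
H = -1/3 × log_e(1/3) -2/9 × log_e(2/9) -1/3 × log_e(1/3) -1/9 × log_e(1/9)
H = 1.3108 nats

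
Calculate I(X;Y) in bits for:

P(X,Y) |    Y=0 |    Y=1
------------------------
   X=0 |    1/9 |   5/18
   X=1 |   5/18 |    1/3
0.0210 bits

Mutual information: I(X;Y) = H(X) + H(Y) - H(X,Y)

Marginals:
P(X) = (7/18, 11/18), H(X) = 0.9641 bits
P(Y) = (7/18, 11/18), H(Y) = 0.9641 bits

Joint entropy: H(X,Y) = 1.9072 bits

I(X;Y) = 0.9641 + 0.9641 - 1.9072 = 0.0210 bits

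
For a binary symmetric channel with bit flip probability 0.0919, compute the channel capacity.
0.5572 bits

For a binary symmetric channel (BSC) with error probability p:
Capacity C = 1 - H(p) bits per symbol

where H(p) = -p log₂(p) - (1-p) log₂(1-p) is the binary entropy function.

H(0.0919) = 0.4428 bits
C = 1 - 0.4428 = 0.5572 bits per symbol

This means we can reliably transmit up to 0.5572 bits of information per channel use.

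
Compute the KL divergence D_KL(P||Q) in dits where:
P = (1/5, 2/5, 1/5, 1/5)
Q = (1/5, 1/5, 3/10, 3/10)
0.0500 dits

KL divergence: D_KL(P||Q) = Σ p(x) log(p(x)/q(x))

Computing term by term:
  x=0: 1/5 × log_10[(1/5)/(1/5)] = 1/5 × 0.0000 = 0.0000
  x=1: 2/5 × log_10[(2/5)/(1/5)] = 2/5 × 0.3010 = 0.1204
  x=2: 1/5 × log_10[(1/5)/(3/10)] = 1/5 × -0.1761 = -0.0352
  x=3: 1/5 × log_10[(1/5)/(3/10)] = 1/5 × -0.1761 = -0.0352

D_KL(P||Q) = 0.0500 dits

Note: KL divergence is always non-negative and equals 0 iff P = Q.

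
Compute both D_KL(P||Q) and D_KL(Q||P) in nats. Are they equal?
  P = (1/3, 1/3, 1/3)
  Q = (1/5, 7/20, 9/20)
D_KL(P||Q) = 0.0540, D_KL(Q||P) = 0.0500

KL divergence is not symmetric: D_KL(P||Q) ≠ D_KL(Q||P) in general.

D_KL(P||Q) = 0.0540 nats
D_KL(Q||P) = 0.0500 nats

No, they are not equal!

This asymmetry is why KL divergence is not a true distance metric.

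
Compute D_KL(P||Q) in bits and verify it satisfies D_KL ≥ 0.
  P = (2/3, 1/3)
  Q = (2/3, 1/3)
0.0000 bits

KL divergence satisfies the Gibbs inequality: D_KL(P||Q) ≥ 0 for all distributions P, Q.

D_KL(P||Q) = Σ p(x) log(p(x)/q(x))
Term by term:
  x=0: 2/3 × log_2[(2/3)/(2/3)] = 0.0000
  x=1: 1/3 × log_2[(1/3)/(1/3)] = 0.0000
D_KL(P||Q) = 0.0000 bits

D_KL(P||Q) = 0.0000 ≥ 0 ✓

This non-negativity is a fundamental property: relative entropy cannot be negative because it measures how different Q is from P.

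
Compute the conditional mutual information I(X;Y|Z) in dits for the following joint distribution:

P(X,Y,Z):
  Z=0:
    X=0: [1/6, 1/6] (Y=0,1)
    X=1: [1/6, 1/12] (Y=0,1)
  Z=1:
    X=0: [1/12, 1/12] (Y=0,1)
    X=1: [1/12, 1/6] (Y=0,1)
0.0061 dits

Conditional mutual information: I(X;Y|Z) = H(X|Z) + H(Y|Z) - H(X,Y|Z)

H(Z) = 0.2950
H(X,Z) = 0.5898 → H(X|Z) = 0.2948
H(Y,Z) = 0.5898 → H(Y|Z) = 0.2948
H(X,Y,Z) = 0.8785 → H(X,Y|Z) = 0.5835

I(X;Y|Z) = 0.2948 + 0.2948 - 0.5835 = 0.0061 dits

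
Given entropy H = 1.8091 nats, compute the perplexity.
6.1050

Perplexity is e^H (or exp(H) for natural log).

H = 1.8091 nats
Perplexity = e^1.8091 = 6.1050

Interpretation: The model's uncertainty is equivalent to choosing uniformly among 6.1 options.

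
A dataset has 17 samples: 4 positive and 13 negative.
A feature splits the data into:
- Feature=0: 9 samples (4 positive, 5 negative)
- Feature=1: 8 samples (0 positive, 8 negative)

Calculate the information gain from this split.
0.2624 bits

Information Gain = H(Y) - H(Y|Feature)

Before split:
P(positive) = 4/17 = 0.2353
H(Y) = 0.7871 bits

After split:
Feature=0: H = 0.9911 bits (weight = 9/17)
Feature=1: H = 0.0000 bits (weight = 8/17)
H(Y|Feature) = (9/17)×0.9911 + (8/17)×0.0000 = 0.5247 bits

Information Gain = 0.7871 - 0.5247 = 0.2624 bits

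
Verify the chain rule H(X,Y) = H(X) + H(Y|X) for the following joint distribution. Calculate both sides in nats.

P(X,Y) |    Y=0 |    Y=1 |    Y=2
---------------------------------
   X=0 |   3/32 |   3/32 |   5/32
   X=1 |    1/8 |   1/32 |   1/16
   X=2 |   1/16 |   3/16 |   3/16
H(X,Y) = 2.0764, H(X) = 1.0612, H(Y|X) = 1.0152 (all in nats)

Chain rule: H(X,Y) = H(X) + H(Y|X)

Left side — joint entropy directly:
H(X,Y) = -Σ p(x,y) log p(x,y) = 2.0764 nats

Right side — compute H(Y|X) from the conditional distributions:
P(X) = (11/32, 7/32, 7/16), so H(X) = 1.0612 nats
H(Y|X) = Σ_x P(X=x) · H(Y|X=x):
  P(Y|X=0) = (3/11, 3/11, 5/11), H(Y|X=0) = 1.0671, weight P(X=0) = 11/32
  P(Y|X=1) = (4/7, 1/7, 2/7), H(Y|X=1) = 0.9557, weight P(X=1) = 7/32
  P(Y|X=2) = (1/7, 3/7, 3/7), H(Y|X=2) = 1.0042, weight P(X=2) = 7/16
H(Y|X) = 1.0152 nats

H(X) + H(Y|X) = 1.0612 + 1.0152 = 2.0764 nats

Both sides equal 2.0764 nats. ✓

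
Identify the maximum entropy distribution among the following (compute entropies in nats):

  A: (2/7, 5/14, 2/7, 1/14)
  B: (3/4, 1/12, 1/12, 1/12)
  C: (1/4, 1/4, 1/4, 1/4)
C

For a discrete distribution over n outcomes, entropy is maximized by the uniform distribution.

Computing entropies:
H(A) = 1.2721 nats
H(B) = 0.8370 nats
H(C) = 1.3863 nats

The uniform distribution (where all probabilities equal 1/4) achieves the maximum entropy of log_e(4) = 1.3863 nats.

Distribution C has the highest entropy.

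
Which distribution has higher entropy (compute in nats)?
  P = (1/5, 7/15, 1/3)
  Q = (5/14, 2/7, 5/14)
Q

Computing entropies in nats:
H(P) = 1.0438
H(Q) = 1.0934

Distribution Q has higher entropy.

Intuition: The distribution closer to uniform (more spread out) has higher entropy.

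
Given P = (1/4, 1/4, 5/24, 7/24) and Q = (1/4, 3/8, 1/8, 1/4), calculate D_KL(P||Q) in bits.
0.0722 bits

KL divergence: D_KL(P||Q) = Σ p(x) log(p(x)/q(x))

Computing term by term:
  x=0: 1/4 × log_2[(1/4)/(1/4)] = 1/4 × 0.0000 = 0.0000
  x=1: 1/4 × log_2[(1/4)/(3/8)] = 1/4 × -0.5850 = -0.1462
  x=2: 5/24 × log_2[(5/24)/(1/8)] = 5/24 × 0.7370 = 0.1535
  x=3: 7/24 × log_2[(7/24)/(1/4)] = 7/24 × 0.2224 = 0.0649

D_KL(P||Q) = 0.0722 bits

Note: KL divergence is always non-negative and equals 0 iff P = Q.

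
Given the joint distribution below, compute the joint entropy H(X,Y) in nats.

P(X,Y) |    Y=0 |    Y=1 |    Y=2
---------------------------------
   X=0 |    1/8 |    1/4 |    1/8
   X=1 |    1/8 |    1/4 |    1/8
1.7329 nats

Joint entropy is H(X,Y) = -Σ_{x,y} p(x,y) log p(x,y).

Summing over all non-zero entries:
H(X,Y) = -[1/8·log_e(1/8) + 1/4·log_e(1/4) + 1/8·log_e(1/8) + 1/8·log_e(1/8) + 1/4·log_e(1/4) + 1/8·log_e(1/8)]
H(X,Y) = 1.7329 nats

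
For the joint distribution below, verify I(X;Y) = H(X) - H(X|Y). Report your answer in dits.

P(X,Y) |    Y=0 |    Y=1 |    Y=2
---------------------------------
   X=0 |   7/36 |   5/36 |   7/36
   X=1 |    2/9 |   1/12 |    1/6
I(X;Y) = 0.0032 dits

Mutual information has multiple equivalent forms:
- I(X;Y) = H(X) - H(X|Y)
- I(X;Y) = H(Y) - H(Y|X)
- I(X;Y) = H(X) + H(Y) - H(X,Y)

Computing all quantities:
H(X) = 0.3004, H(Y) = 0.4633, H(X,Y) = 0.7604
H(X|Y) = 0.2971, H(Y|X) = 0.4601

Verification:
H(X) - H(X|Y) = 0.3004 - 0.2971 = 0.0032
H(Y) - H(Y|X) = 0.4633 - 0.4601 = 0.0032
H(X) + H(Y) - H(X,Y) = 0.3004 + 0.4633 - 0.7604 = 0.0032

All forms give I(X;Y) = 0.0032 dits. ✓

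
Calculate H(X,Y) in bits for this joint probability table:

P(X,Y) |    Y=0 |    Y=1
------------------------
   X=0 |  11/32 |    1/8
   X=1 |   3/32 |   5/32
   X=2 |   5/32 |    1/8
2.4366 bits

Joint entropy is H(X,Y) = -Σ_{x,y} p(x,y) log p(x,y).

Summing over all non-zero entries:
H(X,Y) = -[11/32·log_2(11/32) + 1/8·log_2(1/8) + 3/32·log_2(3/32) + 5/32·log_2(5/32) + 5/32·log_2(5/32) + 1/8·log_2(1/8)]
H(X,Y) = 2.4366 bits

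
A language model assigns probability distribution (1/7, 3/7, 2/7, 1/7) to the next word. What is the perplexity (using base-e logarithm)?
3.5860

Perplexity is e^H (or exp(H) for natural log).

First, H = -Σ p log p = 1.2770 nats
Perplexity = e^1.2770 = 3.5860

Interpretation: The model's uncertainty is equivalent to choosing uniformly among 3.6 options.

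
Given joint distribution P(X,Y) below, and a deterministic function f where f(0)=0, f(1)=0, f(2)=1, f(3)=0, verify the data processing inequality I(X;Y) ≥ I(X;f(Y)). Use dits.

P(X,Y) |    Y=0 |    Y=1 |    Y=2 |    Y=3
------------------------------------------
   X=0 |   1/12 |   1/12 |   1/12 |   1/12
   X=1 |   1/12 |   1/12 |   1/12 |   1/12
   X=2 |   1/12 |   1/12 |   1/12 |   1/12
I(X;Y) = 0.0000, I(X;f(Y)) = 0.0000, inequality holds: 0.0000 ≥ 0.0000

Data Processing Inequality: For any Markov chain X → Y → Z, we have I(X;Y) ≥ I(X;Z).

Here Z = f(Y) is a deterministic function of Y, forming X → Y → Z.

Original I(X;Y) = 0.0000 dits

After applying f:
P(X,Z) where Z=f(Y):
- P(X,Z=0) = P(X,Y=0) + P(X,Y=1) + P(X,Y=3)
- P(X,Z=1) = P(X,Y=2)

I(X;Z) = I(X;f(Y)) = 0.0000 dits

Verification: 0.0000 ≥ 0.0000 ✓

Information cannot be created by processing; the function f can only lose information about X.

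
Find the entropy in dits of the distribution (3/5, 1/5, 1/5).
0.4127 dits

Shannon entropy is H(X) = -Σ p(x) log p(x).

For P = (3/5, 1/5, 1/5):
H = -3/5 × log_10(3/5) -1/5 × log_10(1/5) -1/5 × log_10(1/5)
H = 0.4127 dits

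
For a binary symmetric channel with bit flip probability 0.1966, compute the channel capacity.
0.2849 bits

For a binary symmetric channel (BSC) with error probability p:
Capacity C = 1 - H(p) bits per symbol

where H(p) = -p log₂(p) - (1-p) log₂(1-p) is the binary entropy function.

H(0.1966) = 0.7151 bits
C = 1 - 0.7151 = 0.2849 bits per symbol

This means we can reliably transmit up to 0.2849 bits of information per channel use.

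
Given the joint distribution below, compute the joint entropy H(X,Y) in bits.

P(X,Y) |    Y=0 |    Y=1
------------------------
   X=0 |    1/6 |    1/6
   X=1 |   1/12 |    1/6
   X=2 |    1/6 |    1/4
2.5221 bits

Joint entropy is H(X,Y) = -Σ_{x,y} p(x,y) log p(x,y).

Summing over all non-zero entries:
H(X,Y) = -[1/6·log_2(1/6) + 1/6·log_2(1/6) + 1/12·log_2(1/12) + 1/6·log_2(1/6) + 1/6·log_2(1/6) + 1/4·log_2(1/4)]
H(X,Y) = 2.5221 bits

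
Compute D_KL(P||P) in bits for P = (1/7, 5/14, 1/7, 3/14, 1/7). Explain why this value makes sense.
0.0000 bits

KL divergence satisfies the Gibbs inequality: D_KL(P||Q) ≥ 0 for all distributions P, Q.

D_KL(P||Q) = Σ p(x) log(p(x)/q(x))
Each term is p(x) × log_2(p(x)/p(x)) = p(x) × log_2(1) = 0, so the sum is 0.
D_KL(P||Q) = 0.0000 bits

When P = Q, the KL divergence is exactly 0, as there is no 'divergence' between identical distributions.

This non-negativity is a fundamental property: relative entropy cannot be negative because it measures how different Q is from P.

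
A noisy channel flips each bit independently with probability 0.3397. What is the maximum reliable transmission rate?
0.0755 bits

For a binary symmetric channel (BSC) with error probability p:
Capacity C = 1 - H(p) bits per symbol

where H(p) = -p log₂(p) - (1-p) log₂(1-p) is the binary entropy function.

H(0.3397) = 0.9245 bits
C = 1 - 0.9245 = 0.0755 bits per symbol

This means we can reliably transmit up to 0.0755 bits of information per channel use.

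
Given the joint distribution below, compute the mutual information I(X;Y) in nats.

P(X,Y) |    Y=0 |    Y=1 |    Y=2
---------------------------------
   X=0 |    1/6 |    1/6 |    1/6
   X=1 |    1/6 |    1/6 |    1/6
0.0000 nats

Mutual information: I(X;Y) = H(X) + H(Y) - H(X,Y)

Marginals:
P(X) = (1/2, 1/2), H(X) = 0.6931 nats
P(Y) = (1/3, 1/3, 1/3), H(Y) = 1.0986 nats

Joint entropy: H(X,Y) = 1.7918 nats

I(X;Y) = 0.6931 + 1.0986 - 1.7918 = 0.0000 nats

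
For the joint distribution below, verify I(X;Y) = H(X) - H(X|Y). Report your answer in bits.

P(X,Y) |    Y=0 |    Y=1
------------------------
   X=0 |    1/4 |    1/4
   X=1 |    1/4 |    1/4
I(X;Y) = 0.0000 bits

Mutual information has multiple equivalent forms:
- I(X;Y) = H(X) - H(X|Y)
- I(X;Y) = H(Y) - H(Y|X)
- I(X;Y) = H(X) + H(Y) - H(X,Y)

Computing all quantities:
H(X) = 1.0000, H(Y) = 1.0000, H(X,Y) = 2.0000
H(X|Y) = 1.0000, H(Y|X) = 1.0000

Verification:
H(X) - H(X|Y) = 1.0000 - 1.0000 = 0.0000
H(Y) - H(Y|X) = 1.0000 - 1.0000 = 0.0000
H(X) + H(Y) - H(X,Y) = 1.0000 + 1.0000 - 2.0000 = 0.0000

All forms give I(X;Y) = 0.0000 bits. ✓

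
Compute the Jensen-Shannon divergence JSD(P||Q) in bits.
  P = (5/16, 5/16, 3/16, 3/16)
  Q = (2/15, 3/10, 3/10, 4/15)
0.0413 bits

Jensen-Shannon divergence is:
JSD(P||Q) = 0.5 × D_KL(P||M) + 0.5 × D_KL(Q||M)
where M = 0.5 × (P + Q) is the mixture distribution.

M = 0.5 × (5/16, 5/16, 3/16, 3/16) + 0.5 × (2/15, 3/10, 3/10, 4/15) = (0.222917, 0.30625, 0.24375, 0.227083)

D_KL(P||M) = 0.0386 bits
D_KL(Q||M) = 0.0439 bits

JSD(P||Q) = 0.5 × 0.0386 + 0.5 × 0.0439 = 0.0413 bits

Unlike KL divergence, JSD is symmetric and bounded: 0 ≤ JSD ≤ log(2).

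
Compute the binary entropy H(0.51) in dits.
0.3009 dits

The binary entropy function is:
H(p) = -p log(p) - (1-p) log(1-p)

H(0.51) = -0.51 × log_10(0.51) - 0.49 × log_10(0.49)
H(0.51) = 0.3009 dits

Note: Binary entropy is maximized at p=0.5 (H=1 bit) and minimized at p=0 or p=1 (H=0).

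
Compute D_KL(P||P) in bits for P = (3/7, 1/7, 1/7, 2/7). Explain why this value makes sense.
0.0000 bits

KL divergence satisfies the Gibbs inequality: D_KL(P||Q) ≥ 0 for all distributions P, Q.

D_KL(P||Q) = Σ p(x) log(p(x)/q(x))
Each term is p(x) × log_2(p(x)/p(x)) = p(x) × log_2(1) = 0, so the sum is 0.
D_KL(P||Q) = 0.0000 bits

When P = Q, the KL divergence is exactly 0, as there is no 'divergence' between identical distributions.

This non-negativity is a fundamental property: relative entropy cannot be negative because it measures how different Q is from P.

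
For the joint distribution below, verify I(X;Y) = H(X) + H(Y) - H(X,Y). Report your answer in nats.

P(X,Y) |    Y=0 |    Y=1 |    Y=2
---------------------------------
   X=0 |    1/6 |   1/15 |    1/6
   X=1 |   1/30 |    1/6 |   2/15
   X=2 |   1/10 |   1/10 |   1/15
I(X;Y) = 0.0810 nats

Mutual information has multiple equivalent forms:
- I(X;Y) = H(X) - H(X|Y)
- I(X;Y) = H(Y) - H(Y|X)
- I(X;Y) = H(X) + H(Y) - H(X,Y)

Computing all quantities:
H(X) = 1.0852, H(Y) = 1.0953, H(X,Y) = 2.0995
H(X|Y) = 1.0042, H(Y|X) = 1.0143

Verification:
H(X) - H(X|Y) = 1.0852 - 1.0042 = 0.0810
H(Y) - H(Y|X) = 1.0953 - 1.0143 = 0.0810
H(X) + H(Y) - H(X,Y) = 1.0852 + 1.0953 - 2.0995 = 0.0810

All forms give I(X;Y) = 0.0810 nats. ✓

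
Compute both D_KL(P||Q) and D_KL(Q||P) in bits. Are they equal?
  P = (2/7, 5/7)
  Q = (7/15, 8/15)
D_KL(P||Q) = 0.0988, D_KL(Q||P) = 0.1055

KL divergence is not symmetric: D_KL(P||Q) ≠ D_KL(Q||P) in general.

D_KL(P||Q) = 0.0988 bits
D_KL(Q||P) = 0.1055 bits

No, they are not equal!

This asymmetry is why KL divergence is not a true distance metric.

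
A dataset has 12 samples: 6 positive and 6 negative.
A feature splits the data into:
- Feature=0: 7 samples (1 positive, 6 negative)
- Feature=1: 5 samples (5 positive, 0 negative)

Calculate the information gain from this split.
0.6549 bits

Information Gain = H(Y) - H(Y|Feature)

Before split:
P(positive) = 6/12 = 0.5000
H(Y) = 1.0000 bits

After split:
Feature=0: H = 0.5917 bits (weight = 7/12)
Feature=1: H = 0.0000 bits (weight = 5/12)
H(Y|Feature) = (7/12)×0.5917 + (5/12)×0.0000 = 0.3451 bits

Information Gain = 1.0000 - 0.3451 = 0.6549 bits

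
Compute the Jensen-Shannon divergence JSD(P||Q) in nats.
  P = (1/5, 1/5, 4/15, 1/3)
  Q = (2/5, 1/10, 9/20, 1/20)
0.0960 nats

Jensen-Shannon divergence is:
JSD(P||Q) = 0.5 × D_KL(P||M) + 0.5 × D_KL(Q||M)
where M = 0.5 × (P + Q) is the mixture distribution.

M = 0.5 × (1/5, 1/5, 4/15, 1/3) + 0.5 × (2/5, 1/10, 9/20, 1/20) = (3/10, 3/20, 0.358333, 0.191667)

D_KL(P||M) = 0.0821 nats
D_KL(Q||M) = 0.1098 nats

JSD(P||Q) = 0.5 × 0.0821 + 0.5 × 0.1098 = 0.0960 nats

Unlike KL divergence, JSD is symmetric and bounded: 0 ≤ JSD ≤ log(2).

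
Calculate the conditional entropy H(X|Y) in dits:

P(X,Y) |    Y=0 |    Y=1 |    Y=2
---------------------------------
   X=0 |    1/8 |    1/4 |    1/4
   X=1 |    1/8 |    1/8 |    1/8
0.2826 dits

Using the chain rule: H(X|Y) = H(X,Y) - H(Y)

First, compute H(X,Y) = 0.7526 dits

Marginal P(Y) = (1/4, 3/8, 3/8)
H(Y) = 0.4700 dits

H(X|Y) = H(X,Y) - H(Y) = 0.7526 - 0.4700 = 0.2826 dits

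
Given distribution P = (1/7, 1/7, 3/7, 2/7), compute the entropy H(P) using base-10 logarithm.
0.5546 dits

Shannon entropy is H(X) = -Σ p(x) log p(x).

For P = (1/7, 1/7, 3/7, 2/7):
H = -1/7 × log_10(1/7) -1/7 × log_10(1/7) -3/7 × log_10(3/7) -2/7 × log_10(2/7)
H = 0.5546 dits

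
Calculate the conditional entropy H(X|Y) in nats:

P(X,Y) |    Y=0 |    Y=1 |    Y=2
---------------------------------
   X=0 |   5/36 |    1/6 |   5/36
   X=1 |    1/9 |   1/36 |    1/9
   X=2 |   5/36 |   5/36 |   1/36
0.9934 nats

Using the chain rule: H(X|Y) = H(X,Y) - H(Y)

First, compute H(X,Y) = 2.0827 nats

Marginal P(Y) = (7/18, 1/3, 5/18)
H(Y) = 1.0893 nats

H(X|Y) = H(X,Y) - H(Y) = 2.0827 - 1.0893 = 0.9934 nats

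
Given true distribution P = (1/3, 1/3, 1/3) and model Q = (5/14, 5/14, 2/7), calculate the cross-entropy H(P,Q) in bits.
1.5927 bits

Cross-entropy: H(P,Q) = -Σ p(x) log q(x)

Alternatively: H(P,Q) = H(P) + D_KL(P||Q)
H(P) = 1.5850 bits
D_KL(P||Q) = 0.0078 bits

H(P,Q) = 1.5850 + 0.0078 = 1.5927 bits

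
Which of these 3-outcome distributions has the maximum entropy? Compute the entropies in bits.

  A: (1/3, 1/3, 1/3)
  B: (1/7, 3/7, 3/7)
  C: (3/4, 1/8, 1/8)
A

For a discrete distribution over n outcomes, entropy is maximized by the uniform distribution.

Computing entropies:
H(A) = 1.5850 bits
H(B) = 1.4488 bits
H(C) = 1.0613 bits

The uniform distribution (where all probabilities equal 1/3) achieves the maximum entropy of log_2(3) = 1.5850 bits.

Distribution A has the highest entropy.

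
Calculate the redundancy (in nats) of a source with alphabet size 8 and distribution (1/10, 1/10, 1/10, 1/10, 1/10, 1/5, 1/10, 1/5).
0.0541 nats

Redundancy measures how far a source is from maximum entropy:
R = H_max - H(X)

Maximum entropy for 8 symbols: H_max = log_e(8) = 2.0794 nats
Actual entropy: H(X) = 2.0253 nats
Redundancy: R = 2.0794 - 2.0253 = 0.0541 nats

This redundancy represents potential for compression: the source could be compressed by 0.0541 nats per symbol.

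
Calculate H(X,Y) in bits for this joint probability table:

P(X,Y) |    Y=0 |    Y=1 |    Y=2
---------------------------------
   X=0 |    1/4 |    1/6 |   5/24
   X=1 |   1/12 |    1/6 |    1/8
2.5069 bits

Joint entropy is H(X,Y) = -Σ_{x,y} p(x,y) log p(x,y).

Summing over all non-zero entries:
H(X,Y) = -[1/4·log_2(1/4) + 1/6·log_2(1/6) + 5/24·log_2(5/24) + 1/12·log_2(1/12) + 1/6·log_2(1/6) + 1/8·log_2(1/8)]
H(X,Y) = 2.5069 bits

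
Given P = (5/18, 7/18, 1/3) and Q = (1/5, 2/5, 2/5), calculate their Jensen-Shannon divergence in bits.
0.0068 bits

Jensen-Shannon divergence is:
JSD(P||Q) = 0.5 × D_KL(P||M) + 0.5 × D_KL(Q||M)
where M = 0.5 × (P + Q) is the mixture distribution.

M = 0.5 × (5/18, 7/18, 1/3) + 0.5 × (1/5, 2/5, 2/5) = (0.238889, 0.394444, 11/30)

D_KL(P||M) = 0.0066 bits
D_KL(Q||M) = 0.0070 bits

JSD(P||Q) = 0.5 × 0.0066 + 0.5 × 0.0070 = 0.0068 bits

Unlike KL divergence, JSD is symmetric and bounded: 0 ≤ JSD ≤ log(2).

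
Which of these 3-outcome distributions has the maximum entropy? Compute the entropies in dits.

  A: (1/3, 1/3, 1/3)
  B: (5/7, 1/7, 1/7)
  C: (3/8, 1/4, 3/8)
A

For a discrete distribution over n outcomes, entropy is maximized by the uniform distribution.

Computing entropies:
H(A) = 0.4771 dits
H(B) = 0.3458 dits
H(C) = 0.4700 dits

The uniform distribution (where all probabilities equal 1/3) achieves the maximum entropy of log_10(3) = 0.4771 dits.

Distribution A has the highest entropy.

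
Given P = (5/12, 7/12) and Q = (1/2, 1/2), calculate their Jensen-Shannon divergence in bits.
0.0051 bits

Jensen-Shannon divergence is:
JSD(P||Q) = 0.5 × D_KL(P||M) + 0.5 × D_KL(Q||M)
where M = 0.5 × (P + Q) is the mixture distribution.

M = 0.5 × (5/12, 7/12) + 0.5 × (1/2, 1/2) = (11/24, 13/24)

D_KL(P||M) = 0.0051 bits
D_KL(Q||M) = 0.0050 bits

JSD(P||Q) = 0.5 × 0.0051 + 0.5 × 0.0050 = 0.0051 bits

Unlike KL divergence, JSD is symmetric and bounded: 0 ≤ JSD ≤ log(2).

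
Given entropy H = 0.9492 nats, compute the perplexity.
2.5836

Perplexity is e^H (or exp(H) for natural log).

H = 0.9492 nats
Perplexity = e^0.9492 = 2.5836

Interpretation: The model's uncertainty is equivalent to choosing uniformly among 2.6 options.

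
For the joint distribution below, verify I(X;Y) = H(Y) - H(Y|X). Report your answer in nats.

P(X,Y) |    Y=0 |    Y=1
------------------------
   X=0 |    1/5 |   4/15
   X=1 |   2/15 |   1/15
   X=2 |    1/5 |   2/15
I(X;Y) = 0.0206 nats

Mutual information has multiple equivalent forms:
- I(X;Y) = H(X) - H(X|Y)
- I(X;Y) = H(Y) - H(Y|X)
- I(X;Y) = H(X) + H(Y) - H(X,Y)

Computing all quantities:
H(X) = 1.0438, H(Y) = 0.6909, H(X,Y) = 1.7141
H(X|Y) = 1.0232, H(Y|X) = 0.6703

Verification:
H(X) - H(X|Y) = 1.0438 - 1.0232 = 0.0206
H(Y) - H(Y|X) = 0.6909 - 0.6703 = 0.0206
H(X) + H(Y) - H(X,Y) = 1.0438 + 0.6909 - 1.7141 = 0.0206

All forms give I(X;Y) = 0.0206 nats. ✓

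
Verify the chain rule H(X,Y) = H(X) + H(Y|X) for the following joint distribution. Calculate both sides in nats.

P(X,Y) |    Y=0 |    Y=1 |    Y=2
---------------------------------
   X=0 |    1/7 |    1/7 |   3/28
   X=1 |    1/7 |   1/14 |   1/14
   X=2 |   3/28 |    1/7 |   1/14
H(X,Y) = 2.1561, H(X) = 1.0898, H(Y|X) = 1.0663 (all in nats)

Chain rule: H(X,Y) = H(X) + H(Y|X)

Left side — joint entropy directly:
H(X,Y) = -Σ p(x,y) log p(x,y) = 2.1561 nats

Right side — compute H(Y|X) from the conditional distributions:
P(X) = (11/28, 2/7, 9/28), so H(X) = 1.0898 nats
H(Y|X) = Σ_x P(X=x) · H(Y|X=x):
  P(Y|X=0) = (4/11, 4/11, 3/11), H(Y|X=0) = 1.0901, weight P(X=0) = 11/28
  P(Y|X=1) = (1/2, 1/4, 1/4), H(Y|X=1) = 1.0397, weight P(X=1) = 2/7
  P(Y|X=2) = (1/3, 4/9, 2/9), H(Y|X=2) = 1.0609, weight P(X=2) = 9/28
H(Y|X) = 1.0663 nats

H(X) + H(Y|X) = 1.0898 + 1.0663 = 2.1561 nats

Both sides equal 2.1561 nats. ✓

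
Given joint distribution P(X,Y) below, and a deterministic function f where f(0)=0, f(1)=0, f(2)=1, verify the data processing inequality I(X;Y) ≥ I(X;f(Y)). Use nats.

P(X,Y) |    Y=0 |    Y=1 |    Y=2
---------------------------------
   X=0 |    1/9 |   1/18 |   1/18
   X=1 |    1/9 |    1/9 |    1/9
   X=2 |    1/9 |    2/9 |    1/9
I(X;Y) = 0.0300, I(X;f(Y)) = 0.0038, inequality holds: 0.0300 ≥ 0.0038

Data Processing Inequality: For any Markov chain X → Y → Z, we have I(X;Y) ≥ I(X;Z).

Here Z = f(Y) is a deterministic function of Y, forming X → Y → Z.

Original I(X;Y) = 0.0300 nats

After applying f:
P(X,Z) where Z=f(Y):
- P(X,Z=0) = P(X,Y=0) + P(X,Y=1)
- P(X,Z=1) = P(X,Y=2)

I(X;Z) = I(X;f(Y)) = 0.0038 nats

Verification: 0.0300 ≥ 0.0038 ✓

Information cannot be created by processing; the function f can only lose information about X.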